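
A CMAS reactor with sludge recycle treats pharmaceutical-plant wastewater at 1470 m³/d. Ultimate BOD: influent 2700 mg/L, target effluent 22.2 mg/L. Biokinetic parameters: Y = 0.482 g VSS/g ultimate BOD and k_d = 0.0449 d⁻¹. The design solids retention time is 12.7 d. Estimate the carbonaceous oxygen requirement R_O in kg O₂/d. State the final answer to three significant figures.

R_O ≈ 2220 kg O₂/d

Observed yield with endogenous decay: Y_obs = Y / (1 + k_d·θ_c) = 0.482 / (1 + 0.0449 × 12.7) = 0.482 / 1.570 = 0.3070 g VSS/g ultimate BOD.
Substrate removed = Q·(S₀ − S) = 1470 m³/d × (2700 − 22.2) g/m³ = 3.94×10^6 g/d = 3936 kg/d.
P_X = Y_obs·Q·(S₀ − S) = 0.3070 × 3936 = 1208 kg VSS/d.
Carbonaceous O₂ demand = substrate oxidised − cell-mass equivalent = 3936 − 1.42 × 1208 = 2221 kg O₂/d.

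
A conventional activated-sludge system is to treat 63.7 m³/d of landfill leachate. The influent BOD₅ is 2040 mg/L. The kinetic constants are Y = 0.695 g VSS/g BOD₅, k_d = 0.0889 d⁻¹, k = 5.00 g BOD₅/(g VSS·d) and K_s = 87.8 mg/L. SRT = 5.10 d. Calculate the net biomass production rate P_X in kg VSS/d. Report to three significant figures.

Effluent substrate depends only on kinetics and SRT: S = K_s(1 + k_d θ_c) / [θ_c(Yk − k_d) − 1] = 87.8 × (1 + 0.0889 × 5.10) / [5.10 × (0.695 × 5.00 − 0.0889) − 1] = 127.6 / 16.27 = 7.844 mg/L.
The observed yield is Y_obs = Y/(1 + k_d·θ_c) = 0.695 / (1 + 0.0889 × 5.10) = 0.695 / 1.453 = 0.4782 g VSS per g BOD₅ removed.
Q·(S₀ − S) = 63.7 × (2040 − 7.84) × 10⁻³ = 129.4 kg/d removed.
Biomass produced: P_X = Y_obs·Q·ΔS = 0.4782 × 129.4 ≈ 61.90 kg VSS/d.

P_X ≈ 61.9 kg VSS/d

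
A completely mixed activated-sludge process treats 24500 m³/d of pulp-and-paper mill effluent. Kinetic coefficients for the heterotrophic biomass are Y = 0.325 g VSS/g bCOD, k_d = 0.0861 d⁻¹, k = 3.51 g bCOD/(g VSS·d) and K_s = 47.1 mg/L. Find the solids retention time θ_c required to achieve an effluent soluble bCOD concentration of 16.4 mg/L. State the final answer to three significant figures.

θ_c ≈ 4.80 d

Specific growth rate at S = 16.4 mg/L: μ = YkS/(K_s+S) = 0.325·3.51·16.4/(47.1+16.4) = 0.2946 d⁻¹.
1/θ_c = 0.2946 − 0.0861 = 0.2085 d⁻¹, so θ_c = 4.796 d.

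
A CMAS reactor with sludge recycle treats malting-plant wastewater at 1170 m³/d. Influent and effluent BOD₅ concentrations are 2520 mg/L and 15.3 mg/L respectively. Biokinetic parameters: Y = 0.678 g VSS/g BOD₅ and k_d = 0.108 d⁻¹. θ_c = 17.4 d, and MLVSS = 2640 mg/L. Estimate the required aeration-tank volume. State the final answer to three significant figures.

V ≈ 4550 m³

Rearranging the biomass balance for a CMAS with decay, V = Y·Q·ΔS·θ_c / [X·(1+k_d θ_c)] = 0.678 × 1170 × (2520 − 15.3) × 17.4 / [2640 × (1 + 0.108 × 17.4)] = 3.46×10^7 / 7601 = 4548 m³.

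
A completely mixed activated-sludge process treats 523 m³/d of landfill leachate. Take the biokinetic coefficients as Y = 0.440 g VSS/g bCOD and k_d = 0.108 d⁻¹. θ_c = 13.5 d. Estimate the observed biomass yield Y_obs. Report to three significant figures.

Y_obs = Y / (1 + k_d θ_c) = 0.440 / (1 + 0.108 × 13.5) = 0.440 / 2.458 = 0.1790.

Y_obs ≈ 0.179 g VSS/g bCOD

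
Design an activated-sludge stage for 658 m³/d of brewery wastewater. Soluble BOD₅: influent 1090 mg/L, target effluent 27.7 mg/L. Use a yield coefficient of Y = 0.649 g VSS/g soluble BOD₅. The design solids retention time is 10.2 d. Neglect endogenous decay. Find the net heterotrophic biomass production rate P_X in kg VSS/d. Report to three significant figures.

P_X ≈ 454 kg VSS/d

Since k_d ≈ 0, Y_obs = Y = 0.649 g VSS/g soluble BOD₅.
Substrate removed = Q·(S₀ − S) = 658 m³/d × (1090 − 27.7) g/m³ = 6.99×10^5 g/d = 699.0 kg/d.
Net biomass production P_X = Y_obs × Q·(S₀ − S) = 0.6490 × 699.0 = 453.6 kg VSS/d.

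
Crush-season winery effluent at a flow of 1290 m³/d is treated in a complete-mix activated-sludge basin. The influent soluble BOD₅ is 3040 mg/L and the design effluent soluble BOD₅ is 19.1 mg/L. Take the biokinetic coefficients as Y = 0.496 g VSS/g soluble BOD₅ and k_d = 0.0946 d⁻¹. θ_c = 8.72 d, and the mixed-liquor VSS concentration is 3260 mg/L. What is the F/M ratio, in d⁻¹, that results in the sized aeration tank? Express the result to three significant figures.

F/M ≈ 0.425 d⁻¹

From the SRT design equation V = Y Q (S₀−S) θ_c / [X (1 + k_d θ_c)] = 0.496 × 1290 × (3040 − 19.1) × 8.72 / [3260 × (1 + 0.0946 × 8.72)] = 1.69×10^7 / 5949 = 2833 m³.
Food-to-microorganism ratio F/M = Q S₀ / (V X) = 1290 × 3040 / (2833 × 3260) = 0.4246 d⁻¹.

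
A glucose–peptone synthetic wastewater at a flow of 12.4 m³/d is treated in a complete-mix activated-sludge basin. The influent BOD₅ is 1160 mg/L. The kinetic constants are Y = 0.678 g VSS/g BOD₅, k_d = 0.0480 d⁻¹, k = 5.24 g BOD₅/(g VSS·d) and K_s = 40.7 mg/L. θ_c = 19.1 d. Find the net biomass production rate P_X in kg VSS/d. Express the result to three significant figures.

P_X ≈ 5.08 kg VSS/d

Effluent substrate depends only on kinetics and SRT: S = K_s(1 + k_d θ_c) / [θ_c(Yk − k_d) − 1] = 40.7 × (1 + 0.0480 × 19.1) / [19.1 × (0.678 × 5.24 − 0.0480) − 1] = 78.01 / 65.94 = 1.183 mg/L.
The observed yield is Y_obs = Y/(1 + k_d·θ_c) = 0.678 / (1 + 0.0480 × 19.1) = 0.678 / 1.917 = 0.3537 g VSS per g BOD₅ removed.
Substrate removed = Q·(S₀ − S) = 12.4 m³/d × (1160 − 1.18) g/m³ = 1.44×10^4 g/d = 14.37 kg/d.
So the net sludge growth is P_X = 0.3537 × 14.37 = 5.083 kg VSS/d.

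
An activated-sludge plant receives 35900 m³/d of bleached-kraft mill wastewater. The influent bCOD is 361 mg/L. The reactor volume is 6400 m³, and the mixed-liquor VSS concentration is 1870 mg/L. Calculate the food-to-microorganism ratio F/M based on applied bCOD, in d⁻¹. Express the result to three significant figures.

Food-to-microorganism ratio F/M = Q S₀ / (V X) = 35900 × 361 / (6400 × 1870) = 1.083 d⁻¹.

F/M ≈ 1.08 d⁻¹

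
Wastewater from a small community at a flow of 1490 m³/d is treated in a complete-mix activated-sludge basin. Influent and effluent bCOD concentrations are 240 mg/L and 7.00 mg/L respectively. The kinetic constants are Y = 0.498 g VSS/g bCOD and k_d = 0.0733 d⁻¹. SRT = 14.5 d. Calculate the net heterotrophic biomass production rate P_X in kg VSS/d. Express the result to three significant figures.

P_X ≈ 83.8 kg VSS/d

The observed yield is Y_obs = Y/(1 + k_d·θ_c) = 0.498 / (1 + 0.0733 × 14.5) = 0.498 / 2.063 = 0.2414 g VSS per g bCOD removed.
ΔS = 240 − 7.00 = 233.0 mg/L, so the substrate removal rate is 1490 × 233.0/1000 = 347.2 kg bCOD/d.
Net biomass production P_X = Y_obs × Q·(S₀ − S) = 0.2414 × 347.2 = 83.81 kg VSS/d.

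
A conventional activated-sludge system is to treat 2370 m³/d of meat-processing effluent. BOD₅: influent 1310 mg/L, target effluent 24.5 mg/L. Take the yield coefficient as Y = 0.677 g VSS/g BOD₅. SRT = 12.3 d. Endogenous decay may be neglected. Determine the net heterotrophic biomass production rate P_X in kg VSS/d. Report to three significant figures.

No decay correction is needed, so Y_obs = Y = 0.677.
Mass of BOD₅ removed per day: Q(S₀ − S) = 2370 × 1286 g/m³ = 3047 kg/d.
Biomass produced: P_X = Y_obs·Q·ΔS = 0.6770 × 3047 ≈ 2063 kg VSS/d.

P_X ≈ 2060 kg VSS/d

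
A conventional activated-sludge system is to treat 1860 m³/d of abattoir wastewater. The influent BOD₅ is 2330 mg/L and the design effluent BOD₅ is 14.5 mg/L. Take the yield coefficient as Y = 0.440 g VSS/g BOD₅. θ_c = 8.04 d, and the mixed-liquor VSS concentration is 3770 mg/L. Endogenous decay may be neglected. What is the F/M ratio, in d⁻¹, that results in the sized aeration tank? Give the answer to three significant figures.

With k_d = 0 the design equation reduces to V = Y Q (S₀−S) θ_c / X = 0.440 × 1860 × (2330 − 14.5) × 8.04 / 3770 = 4041 m³.
Food-to-microorganism ratio F/M = Q S₀ / (V X) = 1860 × 2330 / (4041 × 3770) = 0.2844 d⁻¹.

F/M ≈ 0.284 d⁻¹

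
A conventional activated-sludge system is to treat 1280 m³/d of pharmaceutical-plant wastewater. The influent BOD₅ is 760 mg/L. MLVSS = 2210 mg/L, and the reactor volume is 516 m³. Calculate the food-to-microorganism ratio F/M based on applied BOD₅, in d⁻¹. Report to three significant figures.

F/M ≈ 0.853 d⁻¹

F/M = Q·S₀ / (V·X) = 1280 × 760 / (516.0 × 2210) = 0.8531 g BOD₅·(g VSS·d)⁻¹.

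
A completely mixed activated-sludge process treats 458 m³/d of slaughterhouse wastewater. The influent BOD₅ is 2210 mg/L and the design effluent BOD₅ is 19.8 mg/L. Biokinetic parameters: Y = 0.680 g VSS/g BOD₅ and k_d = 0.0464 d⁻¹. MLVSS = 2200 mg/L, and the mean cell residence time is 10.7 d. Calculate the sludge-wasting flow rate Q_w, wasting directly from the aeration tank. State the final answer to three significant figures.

Rearranging the biomass balance for a CMAS with decay, V = Y·Q·ΔS·θ_c / [X·(1+k_d θ_c)] = 0.680 × 458 × (2210 − 19.8) × 10.7 / [2200 × (1 + 0.0464 × 10.7)] = 7.3×10^6 / 3292 = 2217 m³.
With mixed-liquor wasting, θ_c = V/Q_w, so Q_w = V/θ_c = 2217/10.7 = 207.2 m³/d.

Q_w ≈ 207 m³/d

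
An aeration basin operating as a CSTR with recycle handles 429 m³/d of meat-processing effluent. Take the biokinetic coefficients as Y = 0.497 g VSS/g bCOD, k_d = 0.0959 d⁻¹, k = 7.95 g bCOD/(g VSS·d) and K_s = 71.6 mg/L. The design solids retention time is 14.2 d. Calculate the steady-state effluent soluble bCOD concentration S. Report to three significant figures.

For a completely mixed reactor with recycle the Lawrence–McCarty relation gives S = K_s·(1 + k_d·θ_c) / [θ_c·(Y·k − k_d) − 1] = 71.6 × (1 + 0.0959 × 14.2) / [14.2 × (0.497 × 7.95 − 0.0959) − 1] = 169.1 / 53.74 = 3.146 mg/L.

S ≈ 3.15 mg/L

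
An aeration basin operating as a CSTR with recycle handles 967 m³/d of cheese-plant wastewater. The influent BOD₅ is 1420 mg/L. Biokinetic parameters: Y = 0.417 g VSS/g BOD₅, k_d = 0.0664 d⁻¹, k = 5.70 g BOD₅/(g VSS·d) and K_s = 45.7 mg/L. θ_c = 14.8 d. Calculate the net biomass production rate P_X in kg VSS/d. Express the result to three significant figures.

P_X ≈ 288 kg VSS/d

For a completely mixed reactor with recycle the Lawrence–McCarty relation gives S = K_s·(1 + k_d·θ_c) / [θ_c·(Y·k − k_d) − 1] = 45.7 × (1 + 0.0664 × 14.8) / [14.8 × (0.417 × 5.70 − 0.0664) − 1] = 90.61 / 33.20 = 2.730 mg/L.
Y_obs = Y / (1 + k_d θ_c) = 0.417 / (1 + 0.0664 × 14.8) = 0.417 / 1.983 = 0.2103.
Substrate removed = Q·(S₀ − S) = 967 m³/d × (1420 − 2.73) g/m³ = 1.37×10^6 g/d = 1371 kg/d.
Net biomass production P_X = Y_obs × Q·(S₀ − S) = 0.2103 × 1371 = 288.2 kg VSS/d.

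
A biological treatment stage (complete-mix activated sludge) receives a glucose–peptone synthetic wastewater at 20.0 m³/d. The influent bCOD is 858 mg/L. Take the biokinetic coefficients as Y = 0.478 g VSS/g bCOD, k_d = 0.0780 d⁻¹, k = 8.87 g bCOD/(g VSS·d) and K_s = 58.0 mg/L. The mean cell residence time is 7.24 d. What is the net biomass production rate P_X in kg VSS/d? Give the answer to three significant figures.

For a completely mixed reactor with recycle the Lawrence–McCarty relation gives S = K_s·(1 + k_d·θ_c) / [θ_c·(Y·k − k_d) − 1] = 58.0 × (1 + 0.0780 × 7.24) / [7.24 × (0.478 × 8.87 − 0.0780) − 1] = 90.75 / 29.13 = 3.115 mg/L.
The observed yield is Y_obs = Y/(1 + k_d·θ_c) = 0.478 / (1 + 0.0780 × 7.24) = 0.478 / 1.565 = 0.3055 g VSS per g bCOD removed.
Q·(S₀ − S) = 20.0 × (858 − 3.12) × 10⁻³ = 17.10 kg/d removed.
Net biomass production P_X = Y_obs × Q·(S₀ − S) = 0.3055 × 17.10 = 5.223 kg VSS/d.

P_X ≈ 5.22 kg VSS/d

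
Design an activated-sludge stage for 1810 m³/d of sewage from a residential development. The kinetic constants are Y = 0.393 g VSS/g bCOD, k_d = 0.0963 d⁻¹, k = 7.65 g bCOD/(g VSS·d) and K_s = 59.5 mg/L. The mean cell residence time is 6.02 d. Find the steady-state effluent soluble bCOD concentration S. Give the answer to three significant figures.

S ≈ 5.69 mg/L

From the Monod/SRT balance for a CMAS, S = K_s·(1+k_d θ_c)/[θ_c·(Y k − k_d) − 1] = 59.5 × (1 + 0.0963 × 6.02) / [6.02 × (0.393 × 7.65 − 0.0963) − 1] = 93.99 / 16.52 = 5.690 mg/L.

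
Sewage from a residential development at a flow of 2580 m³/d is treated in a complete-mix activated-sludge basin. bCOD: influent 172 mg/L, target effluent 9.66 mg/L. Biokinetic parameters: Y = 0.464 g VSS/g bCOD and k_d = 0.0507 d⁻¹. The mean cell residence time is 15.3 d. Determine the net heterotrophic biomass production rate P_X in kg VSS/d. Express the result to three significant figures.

Observed yield with endogenous decay: Y_obs = Y / (1 + k_d·θ_c) = 0.464 / (1 + 0.0507 × 15.3) = 0.464 / 1.776 = 0.2613 g VSS/g bCOD.
Mass of bCOD removed per day: Q(S₀ − S) = 2580 × 162.3 g/m³ = 418.8 kg/d.
Biomass produced: P_X = Y_obs·Q·ΔS = 0.2613 × 418.8 ≈ 109.4 kg VSS/d.

P_X ≈ 109 kg VSS/d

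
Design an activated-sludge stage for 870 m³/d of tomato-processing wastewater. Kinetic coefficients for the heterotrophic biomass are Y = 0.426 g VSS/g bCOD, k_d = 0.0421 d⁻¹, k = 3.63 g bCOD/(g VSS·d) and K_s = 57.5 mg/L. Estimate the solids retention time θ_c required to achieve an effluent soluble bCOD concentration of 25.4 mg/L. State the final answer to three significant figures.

θ_c ≈ 2.32 d

Specific growth rate at S = 25.4 mg/L: μ = YkS/(K_s+S) = 0.426·3.63·25.4/(57.5+25.4) = 0.4738 d⁻¹.
1/θ_c = 0.4738 − 0.0421 = 0.4317 d⁻¹, so θ_c = 2.316 d.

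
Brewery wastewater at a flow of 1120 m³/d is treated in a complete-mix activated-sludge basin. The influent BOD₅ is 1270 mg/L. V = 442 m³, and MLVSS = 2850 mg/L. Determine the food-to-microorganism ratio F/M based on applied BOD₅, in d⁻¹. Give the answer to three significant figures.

F/M ≈ 1.13 d⁻¹

F/M = applied load / biomass = Q·S₀/(V·X) = 1120 × 1270 / (442.0 × 2850) = 1.129 d⁻¹.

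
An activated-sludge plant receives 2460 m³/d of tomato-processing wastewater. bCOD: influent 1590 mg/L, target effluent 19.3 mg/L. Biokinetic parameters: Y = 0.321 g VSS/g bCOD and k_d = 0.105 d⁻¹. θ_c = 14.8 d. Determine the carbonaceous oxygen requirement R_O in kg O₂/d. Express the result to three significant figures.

R_O ≈ 3170 kg O₂/d

The observed yield is Y_obs = Y/(1 + k_d·θ_c) = 0.321 / (1 + 0.105 × 14.8) = 0.321 / 2.554 = 0.1257 g VSS per g bCOD removed.
Mass of bCOD removed per day: Q(S₀ − S) = 2460 × 1571 g/m³ = 3864 kg/d.
Biomass synthesised: P_X = Y_obs × 3864 = 485.6 kg VSS/d.
R_O = Q·(S₀ − S) − 1.42·P_X = 3864 − 1.42 × 485.6 = 3174 kg O₂/d.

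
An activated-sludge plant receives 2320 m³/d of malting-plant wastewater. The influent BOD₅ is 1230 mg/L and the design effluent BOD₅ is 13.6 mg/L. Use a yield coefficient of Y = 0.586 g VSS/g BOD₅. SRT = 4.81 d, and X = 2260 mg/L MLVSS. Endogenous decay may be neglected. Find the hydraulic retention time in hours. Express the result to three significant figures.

Biomass mass balance (decay neglected): V·X = Y·Q·(S₀ − S)·θ_c, so V = 0.586 × 2320 × (1230 − 13.6) × 4.81 / 2260 = 3520 m³.
HRT = V/Q = 3520 m³ / 2320 m³·d⁻¹ = 1.517 d × 24 = 36.41 h.

τ ≈ 36.4 h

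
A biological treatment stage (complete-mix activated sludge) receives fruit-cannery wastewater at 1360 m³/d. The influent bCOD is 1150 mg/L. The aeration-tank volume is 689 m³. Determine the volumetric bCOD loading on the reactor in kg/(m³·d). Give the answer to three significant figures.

L_v = Q S₀ / V = 1360 × 1150 × 10⁻³ / 689.0 = 2.270 kg/(m³·d).

L_v ≈ 2.27 kg bCOD/(m³·d)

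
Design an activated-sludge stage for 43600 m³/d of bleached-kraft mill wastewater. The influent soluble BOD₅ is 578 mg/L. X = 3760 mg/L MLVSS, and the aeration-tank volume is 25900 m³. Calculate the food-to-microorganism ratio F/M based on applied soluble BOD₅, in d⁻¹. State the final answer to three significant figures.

F/M ≈ 0.259 d⁻¹

Food-to-microorganism ratio F/M = Q S₀ / (V X) = 43600 × 578 / (25900 × 3760) = 0.2588 d⁻¹.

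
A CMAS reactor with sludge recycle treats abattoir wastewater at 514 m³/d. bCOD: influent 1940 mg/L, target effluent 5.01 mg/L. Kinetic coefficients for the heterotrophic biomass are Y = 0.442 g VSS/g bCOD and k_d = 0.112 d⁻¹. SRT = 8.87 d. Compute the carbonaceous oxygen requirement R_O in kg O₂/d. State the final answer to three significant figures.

R_O ≈ 681 kg O₂/d

Correct the yield for decay: Y_obs = Y/(1 + k_d θ_c) = 0.442 / (1 + 0.112 × 8.87) = 0.442 / 1.993 = 0.2217.
Mass of bCOD removed per day: Q(S₀ − S) = 514 × 1935 g/m³ = 994.6 kg/d.
Biomass synthesised: P_X = Y_obs × 994.6 = 220.5 kg VSS/d.
R_O = Q·ΔS − 1.42 P_X = 994.6 − 313.1 = 681.4 kg O₂/d.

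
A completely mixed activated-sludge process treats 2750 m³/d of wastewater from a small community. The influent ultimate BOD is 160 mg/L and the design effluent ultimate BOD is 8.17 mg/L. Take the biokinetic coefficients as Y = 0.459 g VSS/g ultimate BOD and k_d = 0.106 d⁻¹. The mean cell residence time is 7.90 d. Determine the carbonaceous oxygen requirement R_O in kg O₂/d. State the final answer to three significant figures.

Y_obs = Y / (1 + k_d θ_c) = 0.459 / (1 + 0.106 × 7.90) = 0.459 / 1.837 = 0.2498.
Q·(S₀ − S) = 2750 × (160 − 8.17) × 10⁻³ = 417.5 kg/d removed.
Net sludge production P_X = 0.2498 × 417.5 = 104.3 kg VSS/d.
Carbonaceous O₂ demand = substrate oxidised − cell-mass equivalent = 417.5 − 1.42 × 104.3 = 269.4 kg O₂/d.

R_O ≈ 269 kg O₂/d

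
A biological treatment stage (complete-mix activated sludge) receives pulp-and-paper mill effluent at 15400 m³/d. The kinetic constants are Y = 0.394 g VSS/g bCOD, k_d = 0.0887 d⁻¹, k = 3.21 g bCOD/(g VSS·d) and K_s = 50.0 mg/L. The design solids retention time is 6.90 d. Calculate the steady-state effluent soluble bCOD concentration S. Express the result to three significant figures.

For a completely mixed reactor with recycle the Lawrence–McCarty relation gives S = K_s·(1 + k_d·θ_c) / [θ_c·(Y·k − k_d) − 1] = 50.0 × (1 + 0.0887 × 6.90) / [6.90 × (0.394 × 3.21 − 0.0887) − 1] = 80.60 / 7.115 = 11.33 mg/L.

S ≈ 11.3 mg/L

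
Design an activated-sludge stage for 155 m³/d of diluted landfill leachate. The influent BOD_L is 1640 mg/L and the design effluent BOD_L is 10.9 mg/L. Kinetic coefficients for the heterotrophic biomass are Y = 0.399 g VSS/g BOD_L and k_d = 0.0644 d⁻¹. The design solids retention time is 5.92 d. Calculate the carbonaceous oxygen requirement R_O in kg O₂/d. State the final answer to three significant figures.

R_O ≈ 149 kg O₂/d

Correct the yield for decay: Y_obs = Y/(1 + k_d θ_c) = 0.399 / (1 + 0.0644 × 5.92) = 0.399 / 1.381 = 0.2889.
ΔS = 1640 − 10.9 = 1629 mg/L, so the substrate removal rate is 155 × 1629/1000 = 252.5 kg BOD_L/d.
P_X = Y_obs·Q·(S₀ − S) = 0.2889 × 252.5 = 72.94 kg VSS/d.
R_O = Q·ΔS − 1.42 P_X = 252.5 − 103.6 = 148.9 kg O₂/d.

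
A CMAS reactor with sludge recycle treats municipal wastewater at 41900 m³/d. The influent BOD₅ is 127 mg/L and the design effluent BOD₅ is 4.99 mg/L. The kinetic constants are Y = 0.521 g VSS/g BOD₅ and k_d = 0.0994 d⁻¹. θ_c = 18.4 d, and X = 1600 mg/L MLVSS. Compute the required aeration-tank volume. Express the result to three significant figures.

Rearranging the biomass balance for a CMAS with decay, V = Y·Q·ΔS·θ_c / [X·(1+k_d θ_c)] = 0.521 × 41900 × (127 − 4.99) × 18.4 / [1600 × (1 + 0.0994 × 18.4)] = 4.9×10^7 / 4526 = 10827 m³.

V ≈ 10800 m³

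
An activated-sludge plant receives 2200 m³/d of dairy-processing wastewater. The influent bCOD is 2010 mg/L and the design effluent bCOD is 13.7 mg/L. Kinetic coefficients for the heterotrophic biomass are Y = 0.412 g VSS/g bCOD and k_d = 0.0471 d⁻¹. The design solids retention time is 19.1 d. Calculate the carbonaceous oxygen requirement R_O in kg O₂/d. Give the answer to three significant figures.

Y_obs = Y / (1 + k_d θ_c) = 0.412 / (1 + 0.0471 × 19.1) = 0.412 / 1.900 = 0.2169.
Q·(S₀ − S) = 2200 × (2010 − 13.7) × 10⁻³ = 4392 kg/d removed.
P_X = Y_obs·Q·(S₀ − S) = 0.2169 × 4392 = 952.5 kg VSS/d.
R_O = Q·(S₀ − S) − 1.42·P_X = 4392 − 1.42 × 952.5 = 3039 kg O₂/d.

R_O ≈ 3040 kg O₂/d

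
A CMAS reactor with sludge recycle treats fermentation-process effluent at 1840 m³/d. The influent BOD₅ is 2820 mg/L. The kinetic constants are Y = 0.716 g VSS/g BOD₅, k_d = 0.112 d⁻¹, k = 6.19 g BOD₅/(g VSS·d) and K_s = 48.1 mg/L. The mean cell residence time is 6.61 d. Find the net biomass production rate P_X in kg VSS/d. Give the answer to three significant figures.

For a completely mixed reactor with recycle the Lawrence–McCarty relation gives S = K_s·(1 + k_d·θ_c) / [θ_c·(Y·k − k_d) − 1] = 48.1 × (1 + 0.112 × 6.61) / [6.61 × (0.716 × 6.19 − 0.112) − 1] = 83.71 / 27.56 = 3.038 mg/L.
Observed yield with endogenous decay: Y_obs = Y / (1 + k_d·θ_c) = 0.716 / (1 + 0.112 × 6.61) = 0.716 / 1.740 = 0.4114 g VSS/g BOD₅.
Substrate removed = Q·(S₀ − S) = 1840 m³/d × (2820 − 3.04) g/m³ = 5.18×10^6 g/d = 5183 kg/d.
Net biomass production P_X = Y_obs × Q·(S₀ − S) = 0.4114 × 5183 = 2132 kg VSS/d.

P_X ≈ 2130 kg VSS/d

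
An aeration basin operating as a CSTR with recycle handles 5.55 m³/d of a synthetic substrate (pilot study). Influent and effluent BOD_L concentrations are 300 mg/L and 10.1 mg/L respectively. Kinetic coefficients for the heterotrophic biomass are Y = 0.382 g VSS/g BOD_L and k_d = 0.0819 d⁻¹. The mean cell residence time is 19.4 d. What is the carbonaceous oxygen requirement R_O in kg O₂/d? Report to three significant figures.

R_O ≈ 1.27 kg O₂/d

Correct the yield for decay: Y_obs = Y/(1 + k_d θ_c) = 0.382 / (1 + 0.0819 × 19.4) = 0.382 / 2.589 = 0.1476.
Substrate removed = Q·(S₀ − S) = 5.55 m³/d × (300 − 10.1) g/m³ = 1.61×10^3 g/d = 1.609 kg/d.
Net sludge production P_X = 0.1476 × 1.609 = 0.2374 kg VSS/d.
Carbonaceous O₂ demand = substrate oxidised − cell-mass equivalent = 1.609 − 1.42 × 0.2374 = 1.272 kg O₂/d.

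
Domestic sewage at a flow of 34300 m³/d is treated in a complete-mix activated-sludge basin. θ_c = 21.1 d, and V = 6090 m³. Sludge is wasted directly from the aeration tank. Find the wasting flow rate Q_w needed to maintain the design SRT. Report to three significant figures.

Q_w ≈ 289 m³/d

With mixed-liquor wasting, θ_c = V/Q_w, so Q_w = V/θ_c = 6090/21.1 = 288.6 m³/d.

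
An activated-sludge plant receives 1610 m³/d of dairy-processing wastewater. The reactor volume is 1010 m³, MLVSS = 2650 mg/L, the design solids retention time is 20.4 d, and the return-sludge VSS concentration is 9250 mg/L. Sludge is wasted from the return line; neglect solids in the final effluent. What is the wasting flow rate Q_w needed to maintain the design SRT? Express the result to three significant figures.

Q_w = (V·X)/(θ_c X_r) = 1010 × 2650 / (20.4 × 9250) = 14.18 m³/d.

Q_w ≈ 14.2 m³/d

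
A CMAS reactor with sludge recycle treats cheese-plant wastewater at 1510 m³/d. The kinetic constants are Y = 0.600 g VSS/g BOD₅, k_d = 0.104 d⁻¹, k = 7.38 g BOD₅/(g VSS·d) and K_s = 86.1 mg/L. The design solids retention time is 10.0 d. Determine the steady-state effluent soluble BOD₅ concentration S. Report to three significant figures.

S ≈ 4.16 mg/L

For a completely mixed reactor with recycle the Lawrence–McCarty relation gives S = K_s·(1 + k_d·θ_c) / [θ_c·(Y·k − k_d) − 1] = 86.1 × (1 + 0.104 × 10.0) / [10.0 × (0.600 × 7.38 − 0.104) − 1] = 175.6 / 42.24 = 4.158 mg/L.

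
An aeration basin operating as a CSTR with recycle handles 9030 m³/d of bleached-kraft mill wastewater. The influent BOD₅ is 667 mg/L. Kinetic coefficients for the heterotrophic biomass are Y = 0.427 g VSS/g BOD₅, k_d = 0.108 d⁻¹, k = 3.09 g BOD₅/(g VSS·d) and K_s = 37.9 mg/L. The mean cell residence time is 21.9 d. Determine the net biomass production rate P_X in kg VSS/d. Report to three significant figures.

P_X ≈ 759 kg VSS/d

Effluent substrate depends only on kinetics and SRT: S = K_s(1 + k_d θ_c) / [θ_c(Yk − k_d) − 1] = 37.9 × (1 + 0.108 × 21.9) / [21.9 × (0.427 × 3.09 − 0.108) − 1] = 127.5 / 25.53 = 4.996 mg/L.
Y_obs = Y / (1 + k_d θ_c) = 0.427 / (1 + 0.108 × 21.9) = 0.427 / 3.365 = 0.1269.
Mass of BOD₅ removed per day: Q(S₀ − S) = 9030 × 662.0 g/m³ = 5978 kg/d.
Biomass produced: P_X = Y_obs·Q·ΔS = 0.1269 × 5978 ≈ 758.5 kg VSS/d.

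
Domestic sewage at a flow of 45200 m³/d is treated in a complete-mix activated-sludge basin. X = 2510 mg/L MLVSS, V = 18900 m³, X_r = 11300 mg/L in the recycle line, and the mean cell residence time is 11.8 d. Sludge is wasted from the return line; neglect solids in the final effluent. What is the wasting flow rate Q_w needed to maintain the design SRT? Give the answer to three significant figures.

Q_w ≈ 356 m³/d

Q_w = (V·X)/(θ_c X_r) = 18900 × 2510 / (11.8 × 11300) = 355.8 m³/d.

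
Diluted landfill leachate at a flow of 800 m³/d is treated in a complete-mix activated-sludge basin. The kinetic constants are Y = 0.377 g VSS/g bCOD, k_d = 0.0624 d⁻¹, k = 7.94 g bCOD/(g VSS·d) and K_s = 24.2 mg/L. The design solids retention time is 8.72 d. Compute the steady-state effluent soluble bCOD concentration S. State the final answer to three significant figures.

S ≈ 1.52 mg/L

Effluent substrate depends only on kinetics and SRT: S = K_s(1 + k_d θ_c) / [θ_c(Yk − k_d) − 1] = 24.2 × (1 + 0.0624 × 8.72) / [8.72 × (0.377 × 7.94 − 0.0624) − 1] = 37.37 / 24.56 = 1.522 mg/L.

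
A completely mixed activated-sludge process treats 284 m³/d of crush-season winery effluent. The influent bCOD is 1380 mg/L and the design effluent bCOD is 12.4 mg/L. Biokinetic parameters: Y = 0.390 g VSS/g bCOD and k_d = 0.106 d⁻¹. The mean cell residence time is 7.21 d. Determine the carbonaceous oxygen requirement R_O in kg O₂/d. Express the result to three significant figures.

R_O ≈ 266 kg O₂/d

Observed yield with endogenous decay: Y_obs = Y / (1 + k_d·θ_c) = 0.390 / (1 + 0.106 × 7.21) = 0.390 / 1.764 = 0.2211 g VSS/g bCOD.
Substrate removed = Q·(S₀ − S) = 284 m³/d × (1380 − 12.4) g/m³ = 3.88×10^5 g/d = 388.4 kg/d.
Biomass synthesised: P_X = Y_obs × 388.4 = 85.86 kg VSS/d.
R_O = Q·ΔS − 1.42 P_X = 388.4 − 121.9 = 266.5 kg O₂/d.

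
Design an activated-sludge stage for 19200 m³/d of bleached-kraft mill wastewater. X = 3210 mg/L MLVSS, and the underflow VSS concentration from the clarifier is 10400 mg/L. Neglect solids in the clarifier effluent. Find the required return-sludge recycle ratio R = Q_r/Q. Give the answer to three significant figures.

R = Q_r/Q = X/(X_r − X) = 3210 / (10400 − 3210) = 0.4465.

R ≈ 0.446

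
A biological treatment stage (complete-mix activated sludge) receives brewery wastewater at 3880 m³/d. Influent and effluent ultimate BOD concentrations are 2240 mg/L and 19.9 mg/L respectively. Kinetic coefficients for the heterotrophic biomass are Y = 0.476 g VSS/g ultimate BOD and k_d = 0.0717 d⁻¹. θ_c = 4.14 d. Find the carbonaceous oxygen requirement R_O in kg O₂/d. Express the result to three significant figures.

R_O ≈ 4120 kg O₂/d

Y_obs = Y / (1 + k_d θ_c) = 0.476 / (1 + 0.0717 × 4.14) = 0.476 / 1.297 = 0.3670.
Mass of ultimate BOD removed per day: Q(S₀ − S) = 3880 × 2220 g/m³ = 8614 kg/d.
P_X = Y_obs·Q·(S₀ − S) = 0.3670 × 8614 = 3162 kg VSS/d.
R_O = Q·ΔS − 1.42 P_X = 8614 − 4490 = 4124 kg O₂/d.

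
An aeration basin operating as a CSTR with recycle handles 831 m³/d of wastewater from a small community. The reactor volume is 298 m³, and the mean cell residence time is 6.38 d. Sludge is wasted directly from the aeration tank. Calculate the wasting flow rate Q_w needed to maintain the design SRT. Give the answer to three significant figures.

Q_w ≈ 46.7 m³/d

With mixed-liquor wasting, θ_c = V/Q_w, so Q_w = V/θ_c = 298.0/6.38 = 46.71 m³/d.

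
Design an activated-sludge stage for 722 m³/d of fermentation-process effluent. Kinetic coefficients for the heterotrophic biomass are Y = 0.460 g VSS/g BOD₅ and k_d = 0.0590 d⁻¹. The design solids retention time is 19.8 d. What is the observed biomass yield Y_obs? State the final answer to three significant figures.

Observed yield with endogenous decay: Y_obs = Y / (1 + k_d·θ_c) = 0.460 / (1 + 0.0590 × 19.8) = 0.460 / 2.168 = 0.2122 g VSS/g BOD₅.

Y_obs ≈ 0.212 g VSS/g BOD₅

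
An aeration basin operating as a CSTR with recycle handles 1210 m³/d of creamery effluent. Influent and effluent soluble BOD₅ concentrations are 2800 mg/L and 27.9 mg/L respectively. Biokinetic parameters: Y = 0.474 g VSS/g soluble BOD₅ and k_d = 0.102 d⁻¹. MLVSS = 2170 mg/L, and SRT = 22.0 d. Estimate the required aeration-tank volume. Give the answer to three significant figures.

V ≈ 4970 m³

From the SRT design equation V = Y Q (S₀−S) θ_c / [X (1 + k_d θ_c)] = 0.474 × 1210 × (2800 − 27.9) × 22.0 / [2170 × (1 + 0.102 × 22.0)] = 3.5×10^7 / 7039 = 4969 m³.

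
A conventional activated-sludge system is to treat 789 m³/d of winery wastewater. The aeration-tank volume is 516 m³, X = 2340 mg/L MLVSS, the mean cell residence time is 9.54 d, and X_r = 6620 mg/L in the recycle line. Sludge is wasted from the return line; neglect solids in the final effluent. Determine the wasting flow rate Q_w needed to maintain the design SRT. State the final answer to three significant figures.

Wasting from the return line (neglecting effluent solids): Q_w = V·X / (θ_c·X_r) = 516.0 × 2340 / (9.54 × 6620) = 19.12 m³/d.

Q_w ≈ 19.1 m³/d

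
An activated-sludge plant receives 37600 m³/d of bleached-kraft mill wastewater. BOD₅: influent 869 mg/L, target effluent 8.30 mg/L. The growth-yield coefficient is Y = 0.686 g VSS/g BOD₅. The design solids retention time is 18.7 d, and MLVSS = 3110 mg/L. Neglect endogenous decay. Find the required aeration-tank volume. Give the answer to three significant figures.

V ≈ 133000 m³

V·X = Y·Q·ΔS·θ_c gives V = 0.686 × 37600 × (869 − 8.30) × 18.7 / 3110 = 133489 m³.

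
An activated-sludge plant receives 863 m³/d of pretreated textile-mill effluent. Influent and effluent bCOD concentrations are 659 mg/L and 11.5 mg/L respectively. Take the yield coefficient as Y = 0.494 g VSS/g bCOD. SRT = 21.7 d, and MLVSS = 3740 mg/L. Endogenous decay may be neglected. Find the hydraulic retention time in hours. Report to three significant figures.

Biomass mass balance (decay neglected): V·X = Y·Q·(S₀ − S)·θ_c, so V = 0.494 × 863 × (659 − 11.5) × 21.7 / 3740 = 1602 m³.
HRT = V/Q = 1602 m³ / 863 m³·d⁻¹ = 1.856 d × 24 = 44.54 h.

τ ≈ 44.5 h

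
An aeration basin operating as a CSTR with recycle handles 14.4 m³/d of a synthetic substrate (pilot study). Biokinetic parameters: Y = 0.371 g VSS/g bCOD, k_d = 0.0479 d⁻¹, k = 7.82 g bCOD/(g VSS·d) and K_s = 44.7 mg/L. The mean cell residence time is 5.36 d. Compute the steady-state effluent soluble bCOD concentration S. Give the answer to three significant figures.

S ≈ 3.93 mg/L

For a completely mixed reactor with recycle the Lawrence–McCarty relation gives S = K_s·(1 + k_d·θ_c) / [θ_c·(Y·k − k_d) − 1] = 44.7 × (1 + 0.0479 × 5.36) / [5.36 × (0.371 × 7.82 − 0.0479) − 1] = 56.18 / 14.29 = 3.930 mg/L.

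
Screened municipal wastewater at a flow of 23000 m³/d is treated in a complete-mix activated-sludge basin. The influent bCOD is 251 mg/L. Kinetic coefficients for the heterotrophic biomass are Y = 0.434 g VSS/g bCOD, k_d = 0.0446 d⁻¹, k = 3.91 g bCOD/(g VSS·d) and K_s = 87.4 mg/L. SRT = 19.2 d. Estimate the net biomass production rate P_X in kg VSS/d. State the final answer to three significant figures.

For a completely mixed reactor with recycle the Lawrence–McCarty relation gives S = K_s·(1 + k_d·θ_c) / [θ_c·(Y·k − k_d) − 1] = 87.4 × (1 + 0.0446 × 19.2) / [19.2 × (0.434 × 3.91 − 0.0446) − 1] = 162.2 / 30.72 = 5.280 mg/L.
Correct the yield for decay: Y_obs = Y/(1 + k_d θ_c) = 0.434 / (1 + 0.0446 × 19.2) = 0.434 / 1.856 = 0.2338.
ΔS = 251 − 5.28 = 245.7 mg/L, so the substrate removal rate is 23000 × 245.7/1000 = 5652 kg bCOD/d.
Net biomass production P_X = Y_obs × Q·(S₀ − S) = 0.2338 × 5652 = 1321 kg VSS/d.

P_X ≈ 1320 kg VSS/d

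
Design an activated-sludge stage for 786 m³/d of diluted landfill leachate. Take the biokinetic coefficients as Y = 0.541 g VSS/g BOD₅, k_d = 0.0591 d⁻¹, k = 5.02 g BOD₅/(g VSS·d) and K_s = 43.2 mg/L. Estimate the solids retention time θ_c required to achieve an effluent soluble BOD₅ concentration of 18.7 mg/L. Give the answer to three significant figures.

θ_c ≈ 1.31 d

From 1/θ_c = Y·k·S/(K_s + S) − k_d: Y·k·S/(K_s+S) = 0.541 × 5.02 × 18.7 / (43.2 + 18.7) = 0.8204 d⁻¹.
θ_c = 1/(μ − k_d) = 1/(0.8204 − 0.0591) = 1/0.7613 = 1.313 d.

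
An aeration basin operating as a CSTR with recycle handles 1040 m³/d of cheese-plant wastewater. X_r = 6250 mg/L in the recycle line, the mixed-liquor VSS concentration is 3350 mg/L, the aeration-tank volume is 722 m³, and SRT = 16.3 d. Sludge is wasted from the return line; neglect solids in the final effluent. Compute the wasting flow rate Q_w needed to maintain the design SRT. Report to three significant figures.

Q_w ≈ 23.7 m³/d

θ_c = V·X/(Q_w·X_r) when wasting from the recycle, so Q_w = V·X/(θ_c·X_r) = 722.0 × 3350 / (16.3 × 6250) = 23.74 m³/d.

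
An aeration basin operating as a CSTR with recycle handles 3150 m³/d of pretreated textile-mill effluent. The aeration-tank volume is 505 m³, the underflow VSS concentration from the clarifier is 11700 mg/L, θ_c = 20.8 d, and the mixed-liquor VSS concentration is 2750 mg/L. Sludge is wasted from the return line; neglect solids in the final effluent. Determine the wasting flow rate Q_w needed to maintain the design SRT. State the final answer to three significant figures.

Q_w = (V·X)/(θ_c X_r) = 505.0 × 2750 / (20.8 × 11700) = 5.707 m³/d.

Q_w ≈ 5.71 m³/d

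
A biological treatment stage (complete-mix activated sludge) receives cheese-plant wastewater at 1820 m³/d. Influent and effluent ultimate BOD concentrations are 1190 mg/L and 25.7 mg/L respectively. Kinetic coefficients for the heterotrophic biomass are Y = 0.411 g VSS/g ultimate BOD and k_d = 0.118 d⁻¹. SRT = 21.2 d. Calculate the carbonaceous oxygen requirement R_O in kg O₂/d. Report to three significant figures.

Correct the yield for decay: Y_obs = Y/(1 + k_d θ_c) = 0.411 / (1 + 0.118 × 21.2) = 0.411 / 3.502 = 0.1174.
Mass of ultimate BOD removed per day: Q(S₀ − S) = 1820 × 1164 g/m³ = 2119 kg/d.
P_X = Y_obs·Q·(S₀ − S) = 0.1174 × 2119 = 248.7 kg VSS/d.
R_O = Q·(S₀ − S) − 1.42·P_X = 2119 − 1.42 × 248.7 = 1766 kg O₂/d.

R_O ≈ 1770 kg O₂/d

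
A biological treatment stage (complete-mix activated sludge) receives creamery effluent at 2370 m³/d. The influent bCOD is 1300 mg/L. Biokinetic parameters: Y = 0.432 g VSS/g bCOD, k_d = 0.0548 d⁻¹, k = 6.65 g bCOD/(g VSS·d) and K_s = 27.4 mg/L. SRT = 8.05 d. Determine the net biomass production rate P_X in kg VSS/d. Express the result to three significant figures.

P_X ≈ 922 kg VSS/d

Effluent substrate depends only on kinetics and SRT: S = K_s(1 + k_d θ_c) / [θ_c(Yk − k_d) − 1] = 27.4 × (1 + 0.0548 × 8.05) / [8.05 × (0.432 × 6.65 − 0.0548) − 1] = 39.49 / 21.68 = 1.821 mg/L.
Observed yield with endogenous decay: Y_obs = Y / (1 + k_d·θ_c) = 0.432 / (1 + 0.0548 × 8.05) = 0.432 / 1.441 = 0.2998 g VSS/g bCOD.
Q·(S₀ − S) = 2370 × (1300 − 1.82) × 10⁻³ = 3077 kg/d removed.
Net biomass production P_X = Y_obs × Q·(S₀ − S) = 0.2998 × 3077 = 922.3 kg VSS/d.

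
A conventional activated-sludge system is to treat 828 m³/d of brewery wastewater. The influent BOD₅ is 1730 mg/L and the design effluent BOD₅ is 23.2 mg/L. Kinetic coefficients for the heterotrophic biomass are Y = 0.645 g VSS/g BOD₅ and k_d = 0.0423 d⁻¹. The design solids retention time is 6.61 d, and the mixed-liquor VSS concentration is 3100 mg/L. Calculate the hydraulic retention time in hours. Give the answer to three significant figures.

Steady-state biomass mass balance: V·X·(1 + k_d·θ_c) = Y·Q·(S₀ − S)·θ_c, so V = 0.645 × 828 × (1730 − 23.2) × 6.61 / [3100 × (1 + 0.0423 × 6.61)] = 6.03×10^6 / 3967 = 1519 m³.
Hydraulic retention time τ = V/Q = 1519 / 828 = 1.834 d = 44.03 h.

τ ≈ 44.0 h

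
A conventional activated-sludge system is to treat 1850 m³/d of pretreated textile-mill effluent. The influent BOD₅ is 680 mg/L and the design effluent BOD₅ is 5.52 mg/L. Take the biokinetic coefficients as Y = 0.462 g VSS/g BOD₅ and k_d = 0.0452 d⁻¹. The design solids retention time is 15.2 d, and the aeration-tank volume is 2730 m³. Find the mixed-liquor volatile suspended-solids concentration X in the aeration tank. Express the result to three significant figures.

X ≈ 1900 mg/L

X = Y·Q·ΔS·θ_c / [V·(1 + k_d θ_c)] = 0.462 × 1850 × (680 − 5.52) × 15.2 / [2730 × (1 + 0.0452 × 15.2)] = 1903 mg/L.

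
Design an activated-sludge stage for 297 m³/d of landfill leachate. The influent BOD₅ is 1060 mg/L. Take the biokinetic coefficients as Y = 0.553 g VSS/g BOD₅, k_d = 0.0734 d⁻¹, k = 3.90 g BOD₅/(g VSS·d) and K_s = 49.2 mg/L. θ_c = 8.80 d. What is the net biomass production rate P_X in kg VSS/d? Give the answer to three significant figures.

For a completely mixed reactor with recycle the Lawrence–McCarty relation gives S = K_s·(1 + k_d·θ_c) / [θ_c·(Y·k − k_d) − 1] = 49.2 × (1 + 0.0734 × 8.80) / [8.80 × (0.553 × 3.90 − 0.0734) − 1] = 80.98 / 17.33 = 4.672 mg/L.
Y_obs = Y / (1 + k_d θ_c) = 0.553 / (1 + 0.0734 × 8.80) = 0.553 / 1.646 = 0.3360.
Substrate removed = Q·(S₀ − S) = 297 m³/d × (1060 − 4.67) g/m³ = 3.13×10^5 g/d = 313.4 kg/d.
So the net sludge growth is P_X = 0.3360 × 313.4 = 105.3 kg VSS/d.

P_X ≈ 105 kg VSS/d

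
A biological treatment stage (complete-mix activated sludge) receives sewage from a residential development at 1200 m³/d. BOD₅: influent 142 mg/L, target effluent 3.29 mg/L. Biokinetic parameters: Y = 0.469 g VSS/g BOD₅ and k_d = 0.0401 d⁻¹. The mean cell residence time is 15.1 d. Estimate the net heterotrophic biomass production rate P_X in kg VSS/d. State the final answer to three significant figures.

P_X ≈ 48.6 kg VSS/d

Correct the yield for decay: Y_obs = Y/(1 + k_d θ_c) = 0.469 / (1 + 0.0401 × 15.1) = 0.469 / 1.606 = 0.2921.
Mass of BOD₅ removed per day: Q(S₀ − S) = 1200 × 138.7 g/m³ = 166.5 kg/d.
P_X = Y_obs · Q(S₀ − S) = 0.2921 × 166.5 = 48.62 kg VSS/d.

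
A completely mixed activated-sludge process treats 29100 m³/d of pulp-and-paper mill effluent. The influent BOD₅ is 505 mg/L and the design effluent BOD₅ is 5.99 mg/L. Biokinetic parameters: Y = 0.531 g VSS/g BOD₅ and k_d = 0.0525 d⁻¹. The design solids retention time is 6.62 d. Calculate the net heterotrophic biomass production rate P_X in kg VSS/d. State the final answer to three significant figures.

The observed yield is Y_obs = Y/(1 + k_d·θ_c) = 0.531 / (1 + 0.0525 × 6.62) = 0.531 / 1.348 = 0.3940 g VSS per g BOD₅ removed.
ΔS = 505 − 5.99 = 499.0 mg/L, so the substrate removal rate is 29100 × 499.0/1000 = 14521 kg BOD₅/d.
Net biomass production P_X = Y_obs × Q·(S₀ − S) = 0.3940 × 14521 = 5722 kg VSS/d.

P_X ≈ 5720 kg VSS/d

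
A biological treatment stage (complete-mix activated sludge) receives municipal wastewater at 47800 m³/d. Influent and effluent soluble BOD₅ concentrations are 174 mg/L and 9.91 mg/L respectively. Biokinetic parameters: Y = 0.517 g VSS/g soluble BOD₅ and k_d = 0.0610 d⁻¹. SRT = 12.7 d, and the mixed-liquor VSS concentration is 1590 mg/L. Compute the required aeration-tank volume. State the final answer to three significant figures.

From the SRT design equation V = Y Q (S₀−S) θ_c / [X (1 + k_d θ_c)] = 0.517 × 47800 × (174 − 9.91) × 12.7 / [1590 × (1 + 0.0610 × 12.7)] = 5.15×10^7 / 2822 = 18251 m³.

V ≈ 18300 m³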